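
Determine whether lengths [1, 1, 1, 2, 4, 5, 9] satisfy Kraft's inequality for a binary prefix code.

Kraft inequality: Σ 2^(-l_i) ≤ 1 for prefix-free code
Calculating: 2^(-1) + 2^(-1) + 2^(-1) + 2^(-2) + 2^(-4) + 2^(-5) + 2^(-9)
= 0.5 + 0.5 + 0.5 + 0.25 + 0.0625 + 0.03125 + 0.001953125
= 1.8457
Since 1.8457 > 1, prefix-free code does not exist


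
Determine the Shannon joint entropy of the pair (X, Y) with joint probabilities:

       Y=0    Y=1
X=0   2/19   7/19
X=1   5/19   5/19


H(X,Y) = -Σ p(x,y) log₂ p(x,y)
  p(0,0)=2/19: -0.1053 × log₂(0.1053) = 0.3419
  p(0,1)=7/19: -0.3684 × log₂(0.3684) = 0.5307
  p(1,0)=5/19: -0.2632 × log₂(0.2632) = 0.5068
  p(1,1)=5/19: -0.2632 × log₂(0.2632) = 0.5068
H(X,Y) = 1.8863 bits


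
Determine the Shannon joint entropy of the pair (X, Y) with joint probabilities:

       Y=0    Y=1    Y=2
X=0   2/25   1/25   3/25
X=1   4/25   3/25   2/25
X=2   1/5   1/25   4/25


H(X,Y) = -Σ p(x,y) log₂ p(x,y)
  p(0,0)=2/25: -0.0800 × log₂(0.0800) = 0.2915
  p(0,1)=1/25: -0.0400 × log₂(0.0400) = 0.1858
  p(0,2)=3/25: -0.1200 × log₂(0.1200) = 0.3671
  p(1,0)=4/25: -0.1600 × log₂(0.1600) = 0.4230
  p(1,1)=3/25: -0.1200 × log₂(0.1200) = 0.3671
  p(1,2)=2/25: -0.0800 × log₂(0.0800) = 0.2915
  p(2,0)=1/5: -0.2000 × log₂(0.2000) = 0.4644
  p(2,1)=1/25: -0.0400 × log₂(0.0400) = 0.1858
  p(2,2)=4/25: -0.1600 × log₂(0.1600) = 0.4230
H(X,Y) = 2.9991 bits


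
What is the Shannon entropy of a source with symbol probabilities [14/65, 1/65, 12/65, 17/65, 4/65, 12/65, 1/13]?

H(X) = -Σ p(x) log₂ p(x)
  -14/65 × log₂(14/65) = 0.4771
  -1/65 × log₂(1/65) = 0.0927
  -12/65 × log₂(12/65) = 0.4500
  -17/65 × log₂(17/65) = 0.5061
  -4/65 × log₂(4/65) = 0.2475
  -12/65 × log₂(12/65) = 0.4500
  -1/13 × log₂(1/13) = 0.2846
H(X) = 2.5079 bits


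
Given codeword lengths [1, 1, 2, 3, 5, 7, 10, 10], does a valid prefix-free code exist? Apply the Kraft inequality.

Kraft inequality: Σ 2^(-l_i) ≤ 1 for prefix-free code
Calculating: 2^(-1) + 2^(-1) + 2^(-2) + 2^(-3) + 2^(-5) + 2^(-7) + 2^(-10) + 2^(-10)
= 0.5 + 0.5 + 0.25 + 0.125 + 0.03125 + 0.0078125 + 0.0009765625 + 0.0009765625
= 1.4160
Since 1.4160 > 1, prefix-free code does not exist


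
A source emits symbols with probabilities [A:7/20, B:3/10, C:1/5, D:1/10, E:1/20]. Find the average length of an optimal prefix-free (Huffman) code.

Huffman tree construction:
Combine smallest probabilities repeatedly
Resulting codes:
  A: 11 (length 2)
  B: 10 (length 2)
  C: 01 (length 2)
  D: 001 (length 3)
  E: 000 (length 3)
Average length = Σ p(s) × length(s) = 2.1500 bits


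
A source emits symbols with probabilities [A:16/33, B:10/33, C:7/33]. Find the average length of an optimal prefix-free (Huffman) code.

Huffman tree construction:
Combine smallest probabilities repeatedly
Resulting codes:
  A: 0 (length 1)
  B: 11 (length 2)
  C: 10 (length 2)
Average length = Σ p(s) × length(s) = 1.5152 bits


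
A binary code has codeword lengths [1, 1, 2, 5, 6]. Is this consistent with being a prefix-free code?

Kraft inequality: Σ 2^(-l_i) ≤ 1 for prefix-free code
Calculating: 2^(-1) + 2^(-1) + 2^(-2) + 2^(-5) + 2^(-6)
= 0.5 + 0.5 + 0.25 + 0.03125 + 0.015625
= 1.2969
Since 1.2969 > 1, prefix-free code does not exist


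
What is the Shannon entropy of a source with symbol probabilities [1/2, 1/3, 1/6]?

H(X) = -Σ p(x) log₂ p(x)
  -1/2 × log₂(1/2) = 0.5000
  -1/3 × log₂(1/3) = 0.5283
  -1/6 × log₂(1/6) = 0.4308
H(X) = 1.4591 bits


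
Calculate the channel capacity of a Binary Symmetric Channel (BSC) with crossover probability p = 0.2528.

For BSC with error probability p:
C = 1 - H(p) where H(p) is binary entropy
H(0.2528) = -0.2528 × log₂(0.2528) - 0.7472 × log₂(0.7472)
H(p) = 0.8157
C = 1 - 0.8157 = 0.1843 bits/use


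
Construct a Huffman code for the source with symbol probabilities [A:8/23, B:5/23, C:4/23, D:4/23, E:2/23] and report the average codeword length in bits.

Huffman tree construction:
Combine smallest probabilities repeatedly
Resulting codes:
  A: 11 (length 2)
  B: 01 (length 2)
  C: 101 (length 3)
  D: 00 (length 2)
  E: 100 (length 3)
Average length = Σ p(s) × length(s) = 2.2609 bits


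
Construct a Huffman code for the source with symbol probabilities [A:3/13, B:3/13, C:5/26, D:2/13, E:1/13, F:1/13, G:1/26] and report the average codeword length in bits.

Huffman tree construction:
Combine smallest probabilities repeatedly
Resulting codes:
  A: 01 (length 2)
  B: 10 (length 2)
  C: 111 (length 3)
  D: 110 (length 3)
  E: 0011 (length 4)
  F: 000 (length 3)
  G: 0010 (length 4)
Average length = Σ p(s) × length(s) = 2.6538 bits


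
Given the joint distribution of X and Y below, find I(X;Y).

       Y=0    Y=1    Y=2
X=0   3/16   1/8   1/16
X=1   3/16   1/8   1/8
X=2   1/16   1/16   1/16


H(X) = 1.5052, H(Y) = 1.5462, H(X,Y) = 3.0306
I(X;Y) = H(X) + H(Y) - H(X,Y) = 0.0208 bits


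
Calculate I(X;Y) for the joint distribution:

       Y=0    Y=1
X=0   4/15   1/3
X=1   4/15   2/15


H(X) = 0.9710, H(Y) = 0.9968, H(X,Y) = 1.9329
I(X;Y) = H(X) + H(Y) - H(X,Y) = 0.0348 bits


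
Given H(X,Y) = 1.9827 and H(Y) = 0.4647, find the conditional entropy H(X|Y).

Chain rule: H(X,Y) = H(X|Y) + H(Y)
H(X|Y) = H(X,Y) - H(Y) = 1.9827 - 0.4647 = 1.518 bits


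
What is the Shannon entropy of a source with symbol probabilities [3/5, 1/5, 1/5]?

H(X) = -Σ p(x) log₂ p(x)
  -3/5 × log₂(3/5) = 0.4422
  -1/5 × log₂(1/5) = 0.4644
  -1/5 × log₂(1/5) = 0.4644
H(X) = 1.3710 bits


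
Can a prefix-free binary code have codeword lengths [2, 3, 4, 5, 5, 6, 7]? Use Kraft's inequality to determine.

Kraft inequality: Σ 2^(-l_i) ≤ 1 for prefix-free code
Calculating: 2^(-2) + 2^(-3) + 2^(-4) + 2^(-5) + 2^(-5) + 2^(-6) + 2^(-7)
= 0.25 + 0.125 + 0.0625 + 0.03125 + 0.03125 + 0.015625 + 0.0078125
= 0.5234
Since 0.5234 ≤ 1, prefix-free code exists


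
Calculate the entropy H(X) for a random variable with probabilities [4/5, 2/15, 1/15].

H(X) = -Σ p(x) log₂ p(x)
  -4/5 × log₂(4/5) = 0.2575
  -2/15 × log₂(2/15) = 0.3876
  -1/15 × log₂(1/15) = 0.2605
H(X) = 0.9056 bits


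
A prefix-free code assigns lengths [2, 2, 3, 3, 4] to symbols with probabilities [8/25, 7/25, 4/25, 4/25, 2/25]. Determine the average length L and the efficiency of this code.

Average length L = Σ p_i × l_i = 2.4800 bits
Entropy H = 2.1778 bits
Efficiency η = H/L × 100% = 87.81%


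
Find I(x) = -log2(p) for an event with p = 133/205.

Information content I(x) = -log₂(p(x))
I = -log₂(133/205) = -log₂(0.6488)
I = 0.6242 bits


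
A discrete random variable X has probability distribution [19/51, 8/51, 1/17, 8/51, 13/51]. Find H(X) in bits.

H(X) = -Σ p(x) log₂ p(x)
  -19/51 × log₂(19/51) = 0.5307
  -8/51 × log₂(8/51) = 0.4192
  -1/17 × log₂(1/17) = 0.2404
  -8/51 × log₂(8/51) = 0.4192
  -13/51 × log₂(13/51) = 0.5027
H(X) = 2.1122 bits


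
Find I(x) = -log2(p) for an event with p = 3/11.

Information content I(x) = -log₂(p(x))
I = -log₂(3/11) = -log₂(0.2727)
I = 1.8745 bits


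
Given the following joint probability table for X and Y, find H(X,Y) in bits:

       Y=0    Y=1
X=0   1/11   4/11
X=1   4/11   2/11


H(X,Y) = -Σ p(x,y) log₂ p(x,y)
  p(0,0)=1/11: -0.0909 × log₂(0.0909) = 0.3145
  p(0,1)=4/11: -0.3636 × log₂(0.3636) = 0.5307
  p(1,0)=4/11: -0.3636 × log₂(0.3636) = 0.5307
  p(1,1)=2/11: -0.1818 × log₂(0.1818) = 0.4472
H(X,Y) = 1.8231 bits


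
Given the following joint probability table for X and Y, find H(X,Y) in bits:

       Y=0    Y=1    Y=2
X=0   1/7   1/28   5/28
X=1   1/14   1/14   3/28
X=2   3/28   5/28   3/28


H(X,Y) = -Σ p(x,y) log₂ p(x,y)
  p(0,0)=1/7: -0.1429 × log₂(0.1429) = 0.4011
  p(0,1)=1/28: -0.0357 × log₂(0.0357) = 0.1717
  p(0,2)=5/28: -0.1786 × log₂(0.1786) = 0.4438
  p(1,0)=1/14: -0.0714 × log₂(0.0714) = 0.2720
  p(1,1)=1/14: -0.0714 × log₂(0.0714) = 0.2720
  p(1,2)=3/28: -0.1071 × log₂(0.1071) = 0.3453
  p(2,0)=3/28: -0.1071 × log₂(0.1071) = 0.3453
  p(2,1)=5/28: -0.1786 × log₂(0.1786) = 0.4438
  p(2,2)=3/28: -0.1071 × log₂(0.1071) = 0.3453
H(X,Y) = 3.0401 bits


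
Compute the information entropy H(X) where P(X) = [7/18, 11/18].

H(X) = -Σ p(x) log₂ p(x)
  -7/18 × log₂(7/18) = 0.5299
  -11/18 × log₂(11/18) = 0.4342
H(X) = 0.9641 bits


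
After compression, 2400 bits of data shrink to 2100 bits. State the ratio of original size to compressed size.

Compression ratio = Original / Compressed
= 2400 / 2100 = 1.14:1


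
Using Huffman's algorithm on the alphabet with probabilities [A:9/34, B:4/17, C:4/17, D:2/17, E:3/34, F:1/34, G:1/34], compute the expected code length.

Huffman tree construction:
Combine smallest probabilities repeatedly
Resulting codes:
  A: 10 (length 2)
  B: 00 (length 2)
  C: 01 (length 2)
  D: 110 (length 3)
  E: 1111 (length 4)
  F: 11100 (length 5)
  G: 11101 (length 5)
Average length = Σ p(s) × length(s) = 2.4706 bits


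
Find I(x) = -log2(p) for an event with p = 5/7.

Information content I(x) = -log₂(p(x))
I = -log₂(5/7) = -log₂(0.7143)
I = 0.4854 bits


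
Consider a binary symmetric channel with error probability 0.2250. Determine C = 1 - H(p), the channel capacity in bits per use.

For BSC with error probability p:
C = 1 - H(p) where H(p) is binary entropy
H(0.2250) = -0.2250 × log₂(0.2250) - 0.7750 × log₂(0.7750)
H(p) = 0.7692
C = 1 - 0.7692 = 0.2308 bits/use


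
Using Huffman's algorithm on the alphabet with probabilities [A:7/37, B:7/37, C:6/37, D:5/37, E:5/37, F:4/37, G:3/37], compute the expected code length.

Huffman tree construction:
Combine smallest probabilities repeatedly
Resulting codes:
  A: 111 (length 3)
  B: 00 (length 2)
  C: 110 (length 3)
  D: 100 (length 3)
  E: 101 (length 3)
  F: 011 (length 3)
  G: 010 (length 3)
Average length = Σ p(s) × length(s) = 2.8108 bits


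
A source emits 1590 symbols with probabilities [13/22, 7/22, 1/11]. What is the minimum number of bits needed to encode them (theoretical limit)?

Entropy H = 1.2886 bits/symbol
Minimum bits = H × n = 1.2886 × 1590
= 2048.95 bits


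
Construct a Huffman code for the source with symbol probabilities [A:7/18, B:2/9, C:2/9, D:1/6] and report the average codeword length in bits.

Huffman tree construction:
Combine smallest probabilities repeatedly
Resulting codes:
  A: 11 (length 2)
  B: 01 (length 2)
  C: 10 (length 2)
  D: 00 (length 2)
Average length = Σ p(s) × length(s) = 2.0000 bits


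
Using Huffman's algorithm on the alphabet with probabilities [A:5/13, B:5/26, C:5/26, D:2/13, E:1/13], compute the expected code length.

Huffman tree construction:
Combine smallest probabilities repeatedly
Resulting codes:
  A: 11 (length 2)
  B: 00 (length 2)
  C: 01 (length 2)
  D: 101 (length 3)
  E: 100 (length 3)
Average length = Σ p(s) × length(s) = 2.2308 bits


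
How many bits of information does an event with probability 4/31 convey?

Information content I(x) = -log₂(p(x))
I = -log₂(4/31) = -log₂(0.1290)
I = 2.9542 bits


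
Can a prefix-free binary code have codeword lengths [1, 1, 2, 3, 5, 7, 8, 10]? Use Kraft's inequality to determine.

Kraft inequality: Σ 2^(-l_i) ≤ 1 for prefix-free code
Calculating: 2^(-1) + 2^(-1) + 2^(-2) + 2^(-3) + 2^(-5) + 2^(-7) + 2^(-8) + 2^(-10)
= 0.5 + 0.5 + 0.25 + 0.125 + 0.03125 + 0.0078125 + 0.00390625 + 0.0009765625
= 1.4189
Since 1.4189 > 1, prefix-free code does not exist


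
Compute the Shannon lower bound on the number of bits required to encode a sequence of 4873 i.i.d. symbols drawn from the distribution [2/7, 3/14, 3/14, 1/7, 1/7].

Entropy H = 2.2709 bits/symbol
Minimum bits = H × n = 2.2709 × 4873
= 11066.30 bits


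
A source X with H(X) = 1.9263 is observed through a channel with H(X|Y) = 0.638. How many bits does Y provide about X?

I(X;Y) = H(X) - H(X|Y)
I(X;Y) = 1.9263 - 0.638 = 1.2883 bits


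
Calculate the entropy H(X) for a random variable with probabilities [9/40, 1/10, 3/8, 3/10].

H(X) = -Σ p(x) log₂ p(x)
  -9/40 × log₂(9/40) = 0.4842
  -1/10 × log₂(1/10) = 0.3322
  -3/8 × log₂(3/8) = 0.5306
  -3/10 × log₂(3/10) = 0.5211
H(X) = 1.8681 bits


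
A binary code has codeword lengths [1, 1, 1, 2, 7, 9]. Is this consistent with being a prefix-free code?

Kraft inequality: Σ 2^(-l_i) ≤ 1 for prefix-free code
Calculating: 2^(-1) + 2^(-1) + 2^(-1) + 2^(-2) + 2^(-7) + 2^(-9)
= 0.5 + 0.5 + 0.5 + 0.25 + 0.0078125 + 0.001953125
= 1.7598
Since 1.7598 > 1, prefix-free code does not exist


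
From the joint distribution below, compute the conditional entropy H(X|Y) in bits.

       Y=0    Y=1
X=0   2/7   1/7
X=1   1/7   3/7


H(X|Y) = Σ_y p(y) H(X|Y=y)
  p(Y=0) = 3/7, H(X|Y=0) = 0.9183
  p(Y=1) = 4/7, H(X|Y=1) = 0.8113
H(X|Y) = 0.4286×0.9183 + 0.5714×0.8113 = 0.8571 bits


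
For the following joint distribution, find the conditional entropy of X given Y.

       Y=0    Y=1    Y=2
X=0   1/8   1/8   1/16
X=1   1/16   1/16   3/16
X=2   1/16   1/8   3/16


H(X|Y) = Σ_y p(y) H(X|Y=y)
  p(Y=0) = 1/4, H(X|Y=0) = 1.5000
  p(Y=1) = 5/16, H(X|Y=1) = 1.5219
  p(Y=2) = 7/16, H(X|Y=2) = 1.4488
H(X|Y) = 0.2500×1.5000 + 0.3125×1.5219 + 0.4375×1.4488 = 1.4845 bits


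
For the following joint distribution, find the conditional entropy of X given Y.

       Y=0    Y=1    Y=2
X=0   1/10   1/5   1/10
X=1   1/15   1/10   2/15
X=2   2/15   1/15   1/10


H(X|Y) = Σ_y p(y) H(X|Y=y)
  p(Y=0) = 3/10, H(X|Y=0) = 1.5305
  p(Y=1) = 11/30, H(X|Y=1) = 1.4354
  p(Y=2) = 1/3, H(X|Y=2) = 1.5710
H(X|Y) = 0.3000×1.5305 + 0.3667×1.4354 + 0.3333×1.5710 = 1.5091 bits


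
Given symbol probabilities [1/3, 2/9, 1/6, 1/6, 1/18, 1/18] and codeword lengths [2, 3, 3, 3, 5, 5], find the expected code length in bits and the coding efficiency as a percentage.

Average length L = Σ p_i × l_i = 2.8889 bits
Entropy H = 2.3355 bits
Efficiency η = H/L × 100% = 80.84%


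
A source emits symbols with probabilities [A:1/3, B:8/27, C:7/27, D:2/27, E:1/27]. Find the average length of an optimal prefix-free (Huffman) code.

Huffman tree construction:
Combine smallest probabilities repeatedly
Resulting codes:
  A: 11 (length 2)
  B: 10 (length 2)
  C: 01 (length 2)
  D: 001 (length 3)
  E: 000 (length 3)
Average length = Σ p(s) × length(s) = 2.1111 bits


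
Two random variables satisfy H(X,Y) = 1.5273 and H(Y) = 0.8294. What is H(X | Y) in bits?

Chain rule: H(X,Y) = H(X|Y) + H(Y)
H(X|Y) = H(X,Y) - H(Y) = 1.5273 - 0.8294 = 0.6979 bits


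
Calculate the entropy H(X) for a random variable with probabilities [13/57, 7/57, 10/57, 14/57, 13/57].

H(X) = -Σ p(x) log₂ p(x)
  -13/57 × log₂(13/57) = 0.4863
  -7/57 × log₂(7/57) = 0.3716
  -10/57 × log₂(10/57) = 0.4405
  -14/57 × log₂(14/57) = 0.4975
  -13/57 × log₂(13/57) = 0.4863
H(X) = 2.2823 bits


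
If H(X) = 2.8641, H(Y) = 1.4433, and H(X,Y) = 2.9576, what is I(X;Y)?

I(X;Y) = H(X) + H(Y) - H(X,Y)
I(X;Y) = 2.8641 + 1.4433 - 2.9576 = 1.3498 bits


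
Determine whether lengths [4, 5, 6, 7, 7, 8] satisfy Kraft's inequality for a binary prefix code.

Kraft inequality: Σ 2^(-l_i) ≤ 1 for prefix-free code
Calculating: 2^(-4) + 2^(-5) + 2^(-6) + 2^(-7) + 2^(-7) + 2^(-8)
= 0.0625 + 0.03125 + 0.015625 + 0.0078125 + 0.0078125 + 0.00390625
= 0.1289
Since 0.1289 ≤ 1, prefix-free code exists


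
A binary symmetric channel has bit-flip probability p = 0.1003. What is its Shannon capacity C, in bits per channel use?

For BSC with error probability p:
C = 1 - H(p) where H(p) is binary entropy
H(0.1003) = -0.1003 × log₂(0.1003) - 0.8997 × log₂(0.8997)
H(p) = 0.4699
C = 1 - 0.4699 = 0.5301 bits/use


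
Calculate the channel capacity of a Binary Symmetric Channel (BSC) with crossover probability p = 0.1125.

For BSC with error probability p:
C = 1 - H(p) where H(p) is binary entropy
H(0.1125) = -0.1125 × log₂(0.1125) - 0.8875 × log₂(0.8875)
H(p) = 0.5074
C = 1 - 0.5074 = 0.4926 bits/use


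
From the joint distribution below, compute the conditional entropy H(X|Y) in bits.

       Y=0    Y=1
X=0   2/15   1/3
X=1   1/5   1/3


H(X|Y) = Σ_y p(y) H(X|Y=y)
  p(Y=0) = 1/3, H(X|Y=0) = 0.9710
  p(Y=1) = 2/3, H(X|Y=1) = 1.0000
H(X|Y) = 0.3333×0.9710 + 0.6667×1.0000 = 0.9903 bits


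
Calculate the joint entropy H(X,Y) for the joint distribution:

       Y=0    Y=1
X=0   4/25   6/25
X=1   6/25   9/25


H(X,Y) = -Σ p(x,y) log₂ p(x,y)
  p(0,0)=4/25: -0.1600 × log₂(0.1600) = 0.4230
  p(0,1)=6/25: -0.2400 × log₂(0.2400) = 0.4941
  p(1,0)=6/25: -0.2400 × log₂(0.2400) = 0.4941
  p(1,1)=9/25: -0.3600 × log₂(0.3600) = 0.5306
H(X,Y) = 1.9419 bits


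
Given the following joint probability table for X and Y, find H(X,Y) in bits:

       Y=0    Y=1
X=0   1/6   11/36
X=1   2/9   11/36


H(X,Y) = -Σ p(x,y) log₂ p(x,y)
  p(0,0)=1/6: -0.1667 × log₂(0.1667) = 0.4308
  p(0,1)=11/36: -0.3056 × log₂(0.3056) = 0.5227
  p(1,0)=2/9: -0.2222 × log₂(0.2222) = 0.4822
  p(1,1)=11/36: -0.3056 × log₂(0.3056) = 0.5227
H(X,Y) = 1.9583 bits


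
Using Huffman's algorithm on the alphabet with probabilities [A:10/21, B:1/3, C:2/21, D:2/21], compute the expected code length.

Huffman tree construction:
Combine smallest probabilities repeatedly
Resulting codes:
  A: 0 (length 1)
  B: 11 (length 2)
  C: 100 (length 3)
  D: 101 (length 3)
Average length = Σ p(s) × length(s) = 1.7143 bits


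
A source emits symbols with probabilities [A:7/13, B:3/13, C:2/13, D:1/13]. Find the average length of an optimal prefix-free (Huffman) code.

Huffman tree construction:
Combine smallest probabilities repeatedly
Resulting codes:
  A: 1 (length 1)
  B: 00 (length 2)
  C: 011 (length 3)
  D: 010 (length 3)
Average length = Σ p(s) × length(s) = 1.6923 bits


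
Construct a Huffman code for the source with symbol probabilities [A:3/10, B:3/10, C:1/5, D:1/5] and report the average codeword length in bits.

Huffman tree construction:
Combine smallest probabilities repeatedly
Resulting codes:
  A: 10 (length 2)
  B: 11 (length 2)
  C: 00 (length 2)
  D: 01 (length 2)
Average length = Σ p(s) × length(s) = 2.0000 bits


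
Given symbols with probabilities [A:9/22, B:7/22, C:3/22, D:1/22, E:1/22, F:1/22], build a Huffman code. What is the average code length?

Huffman tree construction:
Combine smallest probabilities repeatedly
Resulting codes:
  A: 0 (length 1)
  B: 11 (length 2)
  C: 100 (length 3)
  D: 10110 (length 5)
  E: 10111 (length 5)
  F: 1010 (length 4)
Average length = Σ p(s) × length(s) = 2.0909 bits


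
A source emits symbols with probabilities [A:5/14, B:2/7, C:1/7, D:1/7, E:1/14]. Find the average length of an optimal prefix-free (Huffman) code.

Huffman tree construction:
Combine smallest probabilities repeatedly
Resulting codes:
  A: 11 (length 2)
  B: 10 (length 2)
  C: 011 (length 3)
  D: 00 (length 2)
  E: 010 (length 3)
Average length = Σ p(s) × length(s) = 2.2143 bits


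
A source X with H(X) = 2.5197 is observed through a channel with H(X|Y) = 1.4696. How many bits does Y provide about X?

I(X;Y) = H(X) - H(X|Y)
I(X;Y) = 2.5197 - 1.4696 = 1.0501 bits


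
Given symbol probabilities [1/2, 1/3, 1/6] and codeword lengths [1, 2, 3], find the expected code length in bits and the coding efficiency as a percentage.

Average length L = Σ p_i × l_i = 1.6667 bits
Entropy H = 1.4591 bits
Efficiency η = H/L × 100% = 87.55%


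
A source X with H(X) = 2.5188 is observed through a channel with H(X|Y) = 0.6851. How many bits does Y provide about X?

I(X;Y) = H(X) - H(X|Y)
I(X;Y) = 2.5188 - 0.6851 = 1.8337 bits


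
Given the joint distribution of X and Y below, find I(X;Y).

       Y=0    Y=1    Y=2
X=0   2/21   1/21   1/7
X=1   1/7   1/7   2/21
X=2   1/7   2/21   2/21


H(X) = 1.5751, H(Y) = 1.5751, H(X,Y) = 3.1057
I(X;Y) = H(X) + H(Y) - H(X,Y) = 0.0446 bits


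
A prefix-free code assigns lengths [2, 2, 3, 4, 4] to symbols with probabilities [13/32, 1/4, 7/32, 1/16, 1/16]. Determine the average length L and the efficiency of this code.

Average length L = Σ p_i × l_i = 2.4688 bits
Entropy H = 2.0076 bits
Efficiency η = H/L × 100% = 81.32%


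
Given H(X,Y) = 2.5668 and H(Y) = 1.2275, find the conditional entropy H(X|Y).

Chain rule: H(X,Y) = H(X|Y) + H(Y)
H(X|Y) = H(X,Y) - H(Y) = 2.5668 - 1.2275 = 1.3393 bits


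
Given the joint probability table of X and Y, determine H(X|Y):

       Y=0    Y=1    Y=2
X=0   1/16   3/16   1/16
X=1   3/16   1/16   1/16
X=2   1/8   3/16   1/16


H(X|Y) = Σ_y p(y) H(X|Y=y)
  p(Y=0) = 3/8, H(X|Y=0) = 1.4591
  p(Y=1) = 7/16, H(X|Y=1) = 1.4488
  p(Y=2) = 3/16, H(X|Y=2) = 1.5850
H(X|Y) = 0.3750×1.4591 + 0.4375×1.4488 + 0.1875×1.5850 = 1.4782 bits


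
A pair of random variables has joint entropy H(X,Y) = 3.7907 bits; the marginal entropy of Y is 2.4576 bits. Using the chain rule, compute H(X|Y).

Chain rule: H(X,Y) = H(X|Y) + H(Y)
H(X|Y) = H(X,Y) - H(Y) = 3.7907 - 2.4576 = 1.3331 bits


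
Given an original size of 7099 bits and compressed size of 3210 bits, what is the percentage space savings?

Space savings = (1 - Compressed/Original) × 100%
= (1 - 3210/7099) × 100%
= 54.78%


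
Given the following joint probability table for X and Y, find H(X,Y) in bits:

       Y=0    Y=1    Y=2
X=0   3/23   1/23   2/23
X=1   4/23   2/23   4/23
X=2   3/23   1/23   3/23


H(X,Y) = -Σ p(x,y) log₂ p(x,y)
  p(0,0)=3/23: -0.1304 × log₂(0.1304) = 0.3833
  p(0,1)=1/23: -0.0435 × log₂(0.0435) = 0.1967
  p(0,2)=2/23: -0.0870 × log₂(0.0870) = 0.3064
  p(1,0)=4/23: -0.1739 × log₂(0.1739) = 0.4389
  p(1,1)=2/23: -0.0870 × log₂(0.0870) = 0.3064
  p(1,2)=4/23: -0.1739 × log₂(0.1739) = 0.4389
  p(2,0)=3/23: -0.1304 × log₂(0.1304) = 0.3833
  p(2,1)=1/23: -0.0435 × log₂(0.0435) = 0.1967
  p(2,2)=3/23: -0.1304 × log₂(0.1304) = 0.3833
H(X,Y) = 3.0338 bits


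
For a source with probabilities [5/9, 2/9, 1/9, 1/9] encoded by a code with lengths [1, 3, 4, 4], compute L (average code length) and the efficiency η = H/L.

Average length L = Σ p_i × l_i = 2.1111 bits
Entropy H = 1.6577 bits
Efficiency η = H/L × 100% = 78.52%


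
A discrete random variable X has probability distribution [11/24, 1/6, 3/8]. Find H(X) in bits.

H(X) = -Σ p(x) log₂ p(x)
  -11/24 × log₂(11/24) = 0.5159
  -1/6 × log₂(1/6) = 0.4308
  -3/8 × log₂(3/8) = 0.5306
H(X) = 1.4773 bits


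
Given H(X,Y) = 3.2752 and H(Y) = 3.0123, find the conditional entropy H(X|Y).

Chain rule: H(X,Y) = H(X|Y) + H(Y)
H(X|Y) = H(X,Y) - H(Y) = 3.2752 - 3.0123 = 0.2629 bits


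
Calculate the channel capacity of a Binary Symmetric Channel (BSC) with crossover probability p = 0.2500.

For BSC with error probability p:
C = 1 - H(p) where H(p) is binary entropy
H(0.2500) = -0.2500 × log₂(0.2500) - 0.7500 × log₂(0.7500)
H(p) = 0.8113
C = 1 - 0.8113 = 0.1887 bits/use


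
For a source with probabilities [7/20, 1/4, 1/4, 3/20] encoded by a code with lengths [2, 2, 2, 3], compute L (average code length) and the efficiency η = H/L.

Average length L = Σ p_i × l_i = 2.1500 bits
Entropy H = 1.9406 bits
Efficiency η = H/L × 100% = 90.26%


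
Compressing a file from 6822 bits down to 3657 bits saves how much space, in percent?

Space savings = (1 - Compressed/Original) × 100%
= (1 - 3657/6822) × 100%
= 46.39%


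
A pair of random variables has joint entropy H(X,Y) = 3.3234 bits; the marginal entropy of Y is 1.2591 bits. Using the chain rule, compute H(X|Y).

Chain rule: H(X,Y) = H(X|Y) + H(Y)
H(X|Y) = H(X,Y) - H(Y) = 3.3234 - 1.2591 = 2.0643 bits


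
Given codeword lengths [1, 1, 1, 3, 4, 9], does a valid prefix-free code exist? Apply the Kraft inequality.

Kraft inequality: Σ 2^(-l_i) ≤ 1 for prefix-free code
Calculating: 2^(-1) + 2^(-1) + 2^(-1) + 2^(-3) + 2^(-4) + 2^(-9)
= 0.5 + 0.5 + 0.5 + 0.125 + 0.0625 + 0.001953125
= 1.6895
Since 1.6895 > 1, prefix-free code does not exist


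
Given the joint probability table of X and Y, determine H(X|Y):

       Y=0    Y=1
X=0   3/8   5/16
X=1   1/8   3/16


H(X|Y) = Σ_y p(y) H(X|Y=y)
  p(Y=0) = 1/2, H(X|Y=0) = 0.8113
  p(Y=1) = 1/2, H(X|Y=1) = 0.9544
H(X|Y) = 0.5000×0.8113 + 0.5000×0.9544 = 0.8829 bits


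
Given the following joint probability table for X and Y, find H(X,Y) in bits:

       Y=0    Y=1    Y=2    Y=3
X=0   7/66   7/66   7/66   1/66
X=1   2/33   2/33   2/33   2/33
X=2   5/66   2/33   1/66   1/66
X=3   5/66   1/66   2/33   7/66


H(X,Y) = -Σ p(x,y) log₂ p(x,y)
  p(0,0)=7/66: -0.1061 × log₂(0.1061) = 0.3433
  p(0,1)=7/66: -0.1061 × log₂(0.1061) = 0.3433
  p(0,2)=7/66: -0.1061 × log₂(0.1061) = 0.3433
  p(0,3)=1/66: -0.0152 × log₂(0.0152) = 0.0916
  p(1,0)=2/33: -0.0606 × log₂(0.0606) = 0.2451
  p(1,1)=2/33: -0.0606 × log₂(0.0606) = 0.2451
  p(1,2)=2/33: -0.0606 × log₂(0.0606) = 0.2451
  p(1,3)=2/33: -0.0606 × log₂(0.0606) = 0.2451
  p(2,0)=5/66: -0.0758 × log₂(0.0758) = 0.2820
  p(2,1)=2/33: -0.0606 × log₂(0.0606) = 0.2451
  p(2,2)=1/66: -0.0152 × log₂(0.0152) = 0.0916
  p(2,3)=1/66: -0.0152 × log₂(0.0152) = 0.0916
  p(3,0)=5/66: -0.0758 × log₂(0.0758) = 0.2820
  p(3,1)=1/66: -0.0152 × log₂(0.0152) = 0.0916
  p(3,2)=2/33: -0.0606 × log₂(0.0606) = 0.2451
  p(3,3)=7/66: -0.1061 × log₂(0.1061) = 0.3433
H(X,Y) = 3.7743 bits


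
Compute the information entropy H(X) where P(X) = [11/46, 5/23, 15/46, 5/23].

H(X) = -Σ p(x) log₂ p(x)
  -11/46 × log₂(11/46) = 0.4936
  -5/23 × log₂(5/23) = 0.4786
  -15/46 × log₂(15/46) = 0.5272
  -5/23 × log₂(5/23) = 0.4786
H(X) = 1.9780 bits


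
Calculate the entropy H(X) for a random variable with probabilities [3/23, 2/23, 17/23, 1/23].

H(X) = -Σ p(x) log₂ p(x)
  -3/23 × log₂(3/23) = 0.3833
  -2/23 × log₂(2/23) = 0.3064
  -17/23 × log₂(17/23) = 0.3223
  -1/23 × log₂(1/23) = 0.1967
H(X) = 1.2087 bits


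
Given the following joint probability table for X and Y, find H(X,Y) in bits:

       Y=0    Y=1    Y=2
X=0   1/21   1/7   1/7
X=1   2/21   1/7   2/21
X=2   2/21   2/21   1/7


H(X,Y) = -Σ p(x,y) log₂ p(x,y)
  p(0,0)=1/21: -0.0476 × log₂(0.0476) = 0.2092
  p(0,1)=1/7: -0.1429 × log₂(0.1429) = 0.4011
  p(0,2)=1/7: -0.1429 × log₂(0.1429) = 0.4011
  p(1,0)=2/21: -0.0952 × log₂(0.0952) = 0.3231
  p(1,1)=1/7: -0.1429 × log₂(0.1429) = 0.4011
  p(1,2)=2/21: -0.0952 × log₂(0.0952) = 0.3231
  p(2,0)=2/21: -0.0952 × log₂(0.0952) = 0.3231
  p(2,1)=2/21: -0.0952 × log₂(0.0952) = 0.3231
  p(2,2)=1/7: -0.1429 × log₂(0.1429) = 0.4011
H(X,Y) = 3.1057 bits


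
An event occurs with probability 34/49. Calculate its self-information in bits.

Information content I(x) = -log₂(p(x))
I = -log₂(34/49) = -log₂(0.6939)
I = 0.5272 bits


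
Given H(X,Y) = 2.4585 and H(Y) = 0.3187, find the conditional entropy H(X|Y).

Chain rule: H(X,Y) = H(X|Y) + H(Y)
H(X|Y) = H(X,Y) - H(Y) = 2.4585 - 0.3187 = 2.1398 bits


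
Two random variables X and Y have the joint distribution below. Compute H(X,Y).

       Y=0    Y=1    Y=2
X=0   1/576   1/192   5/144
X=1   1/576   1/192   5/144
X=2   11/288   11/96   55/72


H(X,Y) = -Σ p(x,y) log₂ p(x,y)
  p(0,0)=1/576: -0.0017 × log₂(0.0017) = 0.0159
  p(0,1)=1/192: -0.0052 × log₂(0.0052) = 0.0395
  p(0,2)=5/144: -0.0347 × log₂(0.0347) = 0.1683
  p(1,0)=1/576: -0.0017 × log₂(0.0017) = 0.0159
  p(1,1)=1/192: -0.0052 × log₂(0.0052) = 0.0395
  p(1,2)=5/144: -0.0347 × log₂(0.0347) = 0.1683
  p(2,0)=11/288: -0.0382 × log₂(0.0382) = 0.1799
  p(2,1)=11/96: -0.1146 × log₂(0.1146) = 0.3581
  p(2,2)=55/72: -0.7639 × log₂(0.7639) = 0.2968
H(X,Y) = 1.2824 bits


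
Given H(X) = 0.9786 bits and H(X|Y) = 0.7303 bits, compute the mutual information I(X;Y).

I(X;Y) = H(X) - H(X|Y)
I(X;Y) = 0.9786 - 0.7303 = 0.2483 bits


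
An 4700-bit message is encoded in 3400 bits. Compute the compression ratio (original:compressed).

Compression ratio = Original / Compressed
= 4700 / 3400 = 1.38:1


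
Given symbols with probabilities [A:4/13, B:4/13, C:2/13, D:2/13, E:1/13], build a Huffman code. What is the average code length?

Huffman tree construction:
Combine smallest probabilities repeatedly
Resulting codes:
  A: 10 (length 2)
  B: 11 (length 2)
  C: 011 (length 3)
  D: 00 (length 2)
  E: 010 (length 3)
Average length = Σ p(s) × length(s) = 2.2308 bits


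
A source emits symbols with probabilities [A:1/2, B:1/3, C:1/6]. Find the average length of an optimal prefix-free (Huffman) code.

Huffman tree construction:
Combine smallest probabilities repeatedly
Resulting codes:
  A: 0 (length 1)
  B: 11 (length 2)
  C: 10 (length 2)
Average length = Σ p(s) × length(s) = 1.5000 bits


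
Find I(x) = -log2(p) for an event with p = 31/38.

Information content I(x) = -log₂(p(x))
I = -log₂(31/38) = -log₂(0.8158)
I = 0.2937 bits


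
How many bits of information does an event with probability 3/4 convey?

Information content I(x) = -log₂(p(x))
I = -log₂(3/4) = -log₂(0.7500)
I = 0.4150 bits


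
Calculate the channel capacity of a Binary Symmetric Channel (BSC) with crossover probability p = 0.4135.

For BSC with error probability p:
C = 1 - H(p) where H(p) is binary entropy
H(0.4135) = -0.4135 × log₂(0.4135) - 0.5865 × log₂(0.5865)
H(p) = 0.9783
C = 1 - 0.9783 = 0.0217 bits/use


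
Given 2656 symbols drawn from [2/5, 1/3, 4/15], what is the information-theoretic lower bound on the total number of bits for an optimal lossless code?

Entropy H = 1.5656 bits/symbol
Minimum bits = H × n = 1.5656 × 2656
= 4158.22 bits


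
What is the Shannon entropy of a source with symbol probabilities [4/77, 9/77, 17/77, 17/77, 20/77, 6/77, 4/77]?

H(X) = -Σ p(x) log₂ p(x)
  -4/77 × log₂(4/77) = 0.2217
  -9/77 × log₂(9/77) = 0.3620
  -17/77 × log₂(17/77) = 0.4811
  -17/77 × log₂(17/77) = 0.4811
  -20/77 × log₂(20/77) = 0.5052
  -6/77 × log₂(6/77) = 0.2869
  -4/77 × log₂(4/77) = 0.2217
H(X) = 2.5596 bits


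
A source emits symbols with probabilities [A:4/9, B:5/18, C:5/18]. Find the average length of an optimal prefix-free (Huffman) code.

Huffman tree construction:
Combine smallest probabilities repeatedly
Resulting codes:
  A: 0 (length 1)
  B: 10 (length 2)
  C: 11 (length 2)
Average length = Σ p(s) × length(s) = 1.5556 bits


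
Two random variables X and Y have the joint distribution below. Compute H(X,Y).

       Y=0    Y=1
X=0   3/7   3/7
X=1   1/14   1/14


H(X,Y) = -Σ p(x,y) log₂ p(x,y)
  p(0,0)=3/7: -0.4286 × log₂(0.4286) = 0.5239
  p(0,1)=3/7: -0.4286 × log₂(0.4286) = 0.5239
  p(1,0)=1/14: -0.0714 × log₂(0.0714) = 0.2720
  p(1,1)=1/14: -0.0714 × log₂(0.0714) = 0.2720
H(X,Y) = 1.5917 bits


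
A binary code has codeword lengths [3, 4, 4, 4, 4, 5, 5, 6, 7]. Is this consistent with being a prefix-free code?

Kraft inequality: Σ 2^(-l_i) ≤ 1 for prefix-free code
Calculating: 2^(-3) + 2^(-4) + 2^(-4) + 2^(-4) + 2^(-4) + 2^(-5) + 2^(-5) + 2^(-6) + 2^(-7)
= 0.125 + 0.0625 + 0.0625 + 0.0625 + 0.0625 + 0.03125 + 0.03125 + 0.015625 + 0.0078125
= 0.4609
Since 0.4609 ≤ 1, prefix-free code exists


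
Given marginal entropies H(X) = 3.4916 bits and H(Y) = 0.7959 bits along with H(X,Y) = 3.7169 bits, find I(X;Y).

I(X;Y) = H(X) + H(Y) - H(X,Y)
I(X;Y) = 3.4916 + 0.7959 - 3.7169 = 0.5706 bits


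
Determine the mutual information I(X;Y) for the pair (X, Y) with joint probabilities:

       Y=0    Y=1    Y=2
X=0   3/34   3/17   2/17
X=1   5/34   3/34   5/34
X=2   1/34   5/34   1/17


H(X) = 1.5518, H(Y) = 1.5614, H(X,Y) = 3.0331
I(X;Y) = H(X) + H(Y) - H(X,Y) = 0.0801 bits


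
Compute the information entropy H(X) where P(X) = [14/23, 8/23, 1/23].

H(X) = -Σ p(x) log₂ p(x)
  -14/23 × log₂(14/23) = 0.4360
  -8/23 × log₂(8/23) = 0.5299
  -1/23 × log₂(1/23) = 0.1967
H(X) = 1.1626 bits


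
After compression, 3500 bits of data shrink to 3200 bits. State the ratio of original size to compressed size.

Compression ratio = Original / Compressed
= 3500 / 3200 = 1.09:1


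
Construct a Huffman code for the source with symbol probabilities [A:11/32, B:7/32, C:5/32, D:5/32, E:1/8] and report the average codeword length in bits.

Huffman tree construction:
Combine smallest probabilities repeatedly
Resulting codes:
  A: 11 (length 2)
  B: 01 (length 2)
  C: 101 (length 3)
  D: 00 (length 2)
  E: 100 (length 3)
Average length = Σ p(s) × length(s) = 2.2812 bits


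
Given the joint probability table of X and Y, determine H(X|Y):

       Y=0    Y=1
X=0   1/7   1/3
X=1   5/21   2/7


H(X|Y) = Σ_y p(y) H(X|Y=y)
  p(Y=0) = 8/21, H(X|Y=0) = 0.9544
  p(Y=1) = 13/21, H(X|Y=1) = 0.9957
H(X|Y) = 0.3810×0.9544 + 0.6190×0.9957 = 0.9800 bits


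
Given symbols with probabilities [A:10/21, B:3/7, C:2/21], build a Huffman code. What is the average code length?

Huffman tree construction:
Combine smallest probabilities repeatedly
Resulting codes:
  A: 0 (length 1)
  B: 11 (length 2)
  C: 10 (length 2)
Average length = Σ p(s) × length(s) = 1.5238 bits


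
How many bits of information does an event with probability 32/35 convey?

Information content I(x) = -log₂(p(x))
I = -log₂(32/35) = -log₂(0.9143)
I = 0.1293 bits


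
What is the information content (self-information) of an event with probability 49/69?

Information content I(x) = -log₂(p(x))
I = -log₂(49/69) = -log₂(0.7101)
I = 0.4938 bits


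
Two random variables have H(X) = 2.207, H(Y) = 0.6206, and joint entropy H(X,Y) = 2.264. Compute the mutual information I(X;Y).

I(X;Y) = H(X) + H(Y) - H(X,Y)
I(X;Y) = 2.207 + 0.6206 - 2.264 = 0.5636 bits


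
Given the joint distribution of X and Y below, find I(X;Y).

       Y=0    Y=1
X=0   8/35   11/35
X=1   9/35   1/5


H(X) = 0.9947, H(Y) = 0.9994, H(X,Y) = 1.9797
I(X;Y) = H(X) + H(Y) - H(X,Y) = 0.0144 bits


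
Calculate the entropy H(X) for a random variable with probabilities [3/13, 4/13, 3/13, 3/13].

H(X) = -Σ p(x) log₂ p(x)
  -3/13 × log₂(3/13) = 0.4882
  -4/13 × log₂(4/13) = 0.5232
  -3/13 × log₂(3/13) = 0.4882
  -3/13 × log₂(3/13) = 0.4882
H(X) = 1.9878 bits


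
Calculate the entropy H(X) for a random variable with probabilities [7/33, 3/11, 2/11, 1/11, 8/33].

H(X) = -Σ p(x) log₂ p(x)
  -7/33 × log₂(7/33) = 0.4745
  -3/11 × log₂(3/11) = 0.5112
  -2/11 × log₂(2/11) = 0.4472
  -1/11 × log₂(1/11) = 0.3145
  -8/33 × log₂(8/33) = 0.4956
H(X) = 2.2430 bits


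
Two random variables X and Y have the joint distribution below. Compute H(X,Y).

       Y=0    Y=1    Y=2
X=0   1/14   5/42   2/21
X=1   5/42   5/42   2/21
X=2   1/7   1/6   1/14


H(X,Y) = -Σ p(x,y) log₂ p(x,y)
  p(0,0)=1/14: -0.0714 × log₂(0.0714) = 0.2720
  p(0,1)=5/42: -0.1190 × log₂(0.1190) = 0.3655
  p(0,2)=2/21: -0.0952 × log₂(0.0952) = 0.3231
  p(1,0)=5/42: -0.1190 × log₂(0.1190) = 0.3655
  p(1,1)=5/42: -0.1190 × log₂(0.1190) = 0.3655
  p(1,2)=2/21: -0.0952 × log₂(0.0952) = 0.3231
  p(2,0)=1/7: -0.1429 × log₂(0.1429) = 0.4011
  p(2,1)=1/6: -0.1667 × log₂(0.1667) = 0.4308
  p(2,2)=1/14: -0.0714 × log₂(0.0714) = 0.2720
H(X,Y) = 3.1185 bits


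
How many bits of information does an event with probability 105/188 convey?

Information content I(x) = -log₂(p(x))
I = -log₂(105/188) = -log₂(0.5585)
I = 0.8403 bits


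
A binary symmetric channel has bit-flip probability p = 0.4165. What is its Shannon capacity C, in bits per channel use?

For BSC with error probability p:
C = 1 - H(p) where H(p) is binary entropy
H(0.4165) = -0.4165 × log₂(0.4165) - 0.5835 × log₂(0.5835)
H(p) = 0.9798
C = 1 - 0.9798 = 0.0202 bits/use


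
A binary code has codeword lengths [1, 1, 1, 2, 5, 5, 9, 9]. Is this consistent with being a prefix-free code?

Kraft inequality: Σ 2^(-l_i) ≤ 1 for prefix-free code
Calculating: 2^(-1) + 2^(-1) + 2^(-1) + 2^(-2) + 2^(-5) + 2^(-5) + 2^(-9) + 2^(-9)
= 0.5 + 0.5 + 0.5 + 0.25 + 0.03125 + 0.03125 + 0.001953125 + 0.001953125
= 1.8164
Since 1.8164 > 1, prefix-free code does not exist


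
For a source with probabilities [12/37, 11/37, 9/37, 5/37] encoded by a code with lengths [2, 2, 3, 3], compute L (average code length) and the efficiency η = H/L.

Average length L = Σ p_i × l_i = 2.3784 bits
Entropy H = 1.9334 bits
Efficiency η = H/L × 100% = 81.29%


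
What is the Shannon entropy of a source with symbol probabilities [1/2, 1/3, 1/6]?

H(X) = -Σ p(x) log₂ p(x)
  -1/2 × log₂(1/2) = 0.5000
  -1/3 × log₂(1/3) = 0.5283
  -1/6 × log₂(1/6) = 0.4308
H(X) = 1.4591 bits


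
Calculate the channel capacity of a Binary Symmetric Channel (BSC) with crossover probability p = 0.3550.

For BSC with error probability p:
C = 1 - H(p) where H(p) is binary entropy
H(0.3550) = -0.3550 × log₂(0.3550) - 0.6450 × log₂(0.6450)
H(p) = 0.9385
C = 1 - 0.9385 = 0.0615 bits/use


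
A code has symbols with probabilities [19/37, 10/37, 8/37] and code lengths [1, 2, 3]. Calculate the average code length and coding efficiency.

Average length L = Σ p_i × l_i = 1.7027 bits
Entropy H = 1.4816 bits
Efficiency η = H/L × 100% = 87.02%


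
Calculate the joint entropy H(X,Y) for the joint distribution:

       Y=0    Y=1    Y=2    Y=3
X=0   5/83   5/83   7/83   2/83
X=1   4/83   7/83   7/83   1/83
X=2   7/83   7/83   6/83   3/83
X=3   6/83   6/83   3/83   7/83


H(X,Y) = -Σ p(x,y) log₂ p(x,y)
  p(0,0)=5/83: -0.0602 × log₂(0.0602) = 0.2442
  p(0,1)=5/83: -0.0602 × log₂(0.0602) = 0.2442
  p(0,2)=7/83: -0.0843 × log₂(0.0843) = 0.3009
  p(0,3)=2/83: -0.0241 × log₂(0.0241) = 0.1295
  p(1,0)=4/83: -0.0482 × log₂(0.0482) = 0.2108
  p(1,1)=7/83: -0.0843 × log₂(0.0843) = 0.3009
  p(1,2)=7/83: -0.0843 × log₂(0.0843) = 0.3009
  p(1,3)=1/83: -0.0120 × log₂(0.0120) = 0.0768
  p(2,0)=7/83: -0.0843 × log₂(0.0843) = 0.3009
  p(2,1)=7/83: -0.0843 × log₂(0.0843) = 0.3009
  p(2,2)=6/83: -0.0723 × log₂(0.0723) = 0.2740
  p(2,3)=3/83: -0.0361 × log₂(0.0361) = 0.1731
  p(3,0)=6/83: -0.0723 × log₂(0.0723) = 0.2740
  p(3,1)=6/83: -0.0723 × log₂(0.0723) = 0.2740
  p(3,2)=3/83: -0.0361 × log₂(0.0361) = 0.1731
  p(3,3)=7/83: -0.0843 × log₂(0.0843) = 0.3009
H(X,Y) = 3.8790 bits


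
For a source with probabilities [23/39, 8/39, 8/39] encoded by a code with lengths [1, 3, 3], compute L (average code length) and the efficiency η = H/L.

Average length L = Σ p_i × l_i = 1.8205 bits
Entropy H = 1.3869 bits
Efficiency η = H/L × 100% = 76.18%


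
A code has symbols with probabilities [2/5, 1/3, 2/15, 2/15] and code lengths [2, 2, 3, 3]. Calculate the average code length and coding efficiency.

Average length L = Σ p_i × l_i = 2.2667 bits
Entropy H = 1.8323 bits
Efficiency η = H/L × 100% = 80.84%


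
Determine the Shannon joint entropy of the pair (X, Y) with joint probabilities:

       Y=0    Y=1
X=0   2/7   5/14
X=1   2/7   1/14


H(X,Y) = -Σ p(x,y) log₂ p(x,y)
  p(0,0)=2/7: -0.2857 × log₂(0.2857) = 0.5164
  p(0,1)=5/14: -0.3571 × log₂(0.3571) = 0.5305
  p(1,0)=2/7: -0.2857 × log₂(0.2857) = 0.5164
  p(1,1)=1/14: -0.0714 × log₂(0.0714) = 0.2720
H(X,Y) = 1.8352 bits


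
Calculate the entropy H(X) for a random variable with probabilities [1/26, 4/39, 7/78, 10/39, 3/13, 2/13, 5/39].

H(X) = -Σ p(x) log₂ p(x)
  -1/26 × log₂(1/26) = 0.1808
  -4/39 × log₂(4/39) = 0.3370
  -7/78 × log₂(7/78) = 0.3121
  -10/39 × log₂(10/39) = 0.5035
  -3/13 × log₂(3/13) = 0.4882
  -2/13 × log₂(2/13) = 0.4155
  -5/39 × log₂(5/39) = 0.3799
H(X) = 2.6169 bits


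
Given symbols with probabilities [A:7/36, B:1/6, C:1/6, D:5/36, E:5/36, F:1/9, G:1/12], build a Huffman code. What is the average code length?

Huffman tree construction:
Combine smallest probabilities repeatedly
Resulting codes:
  A: 00 (length 2)
  B: 110 (length 3)
  C: 111 (length 3)
  D: 100 (length 3)
  E: 101 (length 3)
  F: 011 (length 3)
  G: 010 (length 3)
Average length = Σ p(s) × length(s) = 2.8056 bits
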